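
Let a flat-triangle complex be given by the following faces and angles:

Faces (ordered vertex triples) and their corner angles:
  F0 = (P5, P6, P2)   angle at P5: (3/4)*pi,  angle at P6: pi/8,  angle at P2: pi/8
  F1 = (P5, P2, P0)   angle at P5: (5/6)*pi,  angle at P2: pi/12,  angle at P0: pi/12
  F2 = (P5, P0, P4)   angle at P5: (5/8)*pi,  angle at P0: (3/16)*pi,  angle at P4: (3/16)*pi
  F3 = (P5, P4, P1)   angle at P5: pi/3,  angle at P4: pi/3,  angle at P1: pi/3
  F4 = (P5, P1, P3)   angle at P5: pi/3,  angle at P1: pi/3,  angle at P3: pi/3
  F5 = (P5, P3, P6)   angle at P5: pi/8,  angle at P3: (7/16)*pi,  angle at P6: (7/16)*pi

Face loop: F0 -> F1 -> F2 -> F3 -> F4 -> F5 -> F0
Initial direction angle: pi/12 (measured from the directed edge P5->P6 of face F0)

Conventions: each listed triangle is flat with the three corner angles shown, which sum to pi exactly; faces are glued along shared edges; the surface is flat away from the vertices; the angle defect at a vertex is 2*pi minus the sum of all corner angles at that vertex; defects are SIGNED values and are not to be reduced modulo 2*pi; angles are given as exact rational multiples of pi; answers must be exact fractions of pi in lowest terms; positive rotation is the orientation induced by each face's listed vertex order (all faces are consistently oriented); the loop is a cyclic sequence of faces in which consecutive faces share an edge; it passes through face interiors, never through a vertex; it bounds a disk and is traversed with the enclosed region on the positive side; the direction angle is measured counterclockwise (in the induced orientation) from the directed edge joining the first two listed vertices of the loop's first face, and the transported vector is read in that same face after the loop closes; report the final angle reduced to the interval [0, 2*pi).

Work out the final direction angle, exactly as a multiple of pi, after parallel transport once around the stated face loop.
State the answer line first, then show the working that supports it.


Answer: final direction angle = (13/12)*pi

enclosed vertex P5: corner angles sum to 3*pi, defect = 2*pi - 3*pi = -pi
adding the enclosed defects to the starting angle (mod 2*pi, induced orientation) gives the holonomy
final angle = pi/12 - pi = (13/12)*pi (mod 2*pi)


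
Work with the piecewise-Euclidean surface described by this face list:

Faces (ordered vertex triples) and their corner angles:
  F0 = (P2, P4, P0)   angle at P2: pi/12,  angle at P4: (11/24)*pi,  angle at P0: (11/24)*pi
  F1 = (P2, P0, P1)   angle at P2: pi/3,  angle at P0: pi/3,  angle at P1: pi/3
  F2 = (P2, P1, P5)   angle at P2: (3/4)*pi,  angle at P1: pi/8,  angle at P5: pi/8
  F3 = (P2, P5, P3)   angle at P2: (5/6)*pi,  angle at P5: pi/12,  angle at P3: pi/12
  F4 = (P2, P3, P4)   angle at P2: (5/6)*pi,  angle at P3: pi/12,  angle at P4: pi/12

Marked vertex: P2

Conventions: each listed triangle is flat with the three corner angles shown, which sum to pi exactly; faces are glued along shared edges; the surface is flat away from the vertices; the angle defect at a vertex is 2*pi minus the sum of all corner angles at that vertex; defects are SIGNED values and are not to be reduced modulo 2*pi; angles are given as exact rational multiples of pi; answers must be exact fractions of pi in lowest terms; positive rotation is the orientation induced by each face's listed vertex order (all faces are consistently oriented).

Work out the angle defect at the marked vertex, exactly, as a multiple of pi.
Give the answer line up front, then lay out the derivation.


Answer: defect(P2) = (-5/6)*pi

Sum of corner angles at P2: (17/6)*pi
defect = 2*pi - (17/6)*pi


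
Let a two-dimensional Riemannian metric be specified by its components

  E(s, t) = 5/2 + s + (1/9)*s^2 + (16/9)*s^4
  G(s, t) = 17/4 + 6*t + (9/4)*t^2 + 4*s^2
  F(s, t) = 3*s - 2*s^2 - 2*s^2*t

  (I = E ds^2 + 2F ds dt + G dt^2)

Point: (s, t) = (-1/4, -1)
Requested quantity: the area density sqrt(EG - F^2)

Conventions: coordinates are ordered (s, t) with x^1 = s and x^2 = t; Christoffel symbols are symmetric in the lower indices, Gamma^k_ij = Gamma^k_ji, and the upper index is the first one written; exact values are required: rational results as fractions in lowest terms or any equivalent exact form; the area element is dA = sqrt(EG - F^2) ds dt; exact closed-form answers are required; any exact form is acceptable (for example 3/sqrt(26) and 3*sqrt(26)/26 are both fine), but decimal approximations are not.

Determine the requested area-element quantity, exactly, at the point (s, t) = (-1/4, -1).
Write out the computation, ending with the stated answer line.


E = 163/72, F = -3/4, G = 3/4; EG - F^2 = 109/96

Answer: sqrt(EG - F^2) = sqrt(654)/24


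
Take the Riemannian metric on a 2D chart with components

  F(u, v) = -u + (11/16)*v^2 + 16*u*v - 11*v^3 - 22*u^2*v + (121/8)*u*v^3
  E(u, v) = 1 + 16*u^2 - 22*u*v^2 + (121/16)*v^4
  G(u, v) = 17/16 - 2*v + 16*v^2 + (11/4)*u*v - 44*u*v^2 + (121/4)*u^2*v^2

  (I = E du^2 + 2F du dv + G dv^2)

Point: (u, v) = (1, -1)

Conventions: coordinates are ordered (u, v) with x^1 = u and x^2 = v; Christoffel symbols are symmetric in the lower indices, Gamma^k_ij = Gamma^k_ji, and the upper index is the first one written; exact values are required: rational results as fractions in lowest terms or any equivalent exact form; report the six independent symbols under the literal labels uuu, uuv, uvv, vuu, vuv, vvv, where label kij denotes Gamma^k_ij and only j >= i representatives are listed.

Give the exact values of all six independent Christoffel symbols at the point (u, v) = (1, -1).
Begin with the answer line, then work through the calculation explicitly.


Answer: Gamma_uuu = 40/33, Gamma_uuv = 5/3, Gamma_uvv = -5/11, Gamma_vuu = 40/33, Gamma_vuv = 5/3, Gamma_vvv = -5/11

E = 41/16, F = 25/16, G = 41/16 at the point
E_u = 10, E_v = 55/4, F_u = 95/8, F_v = 5, G_u = 55/4, G_v = -15/4
EG - F^2 = 33/8;  g^inv = (8/33) * [[41/16, -25/16], [-25/16, 41/16]]
first-kind symbols [ij,l] = (1/2)(d_i g_jl + d_j g_il - d_l g_ij): [uu,u] = E_u/2 = 5, [uu,v] = F_u - E_v/2 = 5, [uv,u] = E_v/2 = 55/8, [uv,v] = G_u/2 = 55/8, [vv,u] = F_v - G_u/2 = -15/8, [vv,v] = G_v/2 = -15/8
Gamma^u_ij = (G*[ij,u] - F*[ij,v])/(EG - F^2), Gamma^v_ij = (E*[ij,v] - F*[ij,u])/(EG - F^2)


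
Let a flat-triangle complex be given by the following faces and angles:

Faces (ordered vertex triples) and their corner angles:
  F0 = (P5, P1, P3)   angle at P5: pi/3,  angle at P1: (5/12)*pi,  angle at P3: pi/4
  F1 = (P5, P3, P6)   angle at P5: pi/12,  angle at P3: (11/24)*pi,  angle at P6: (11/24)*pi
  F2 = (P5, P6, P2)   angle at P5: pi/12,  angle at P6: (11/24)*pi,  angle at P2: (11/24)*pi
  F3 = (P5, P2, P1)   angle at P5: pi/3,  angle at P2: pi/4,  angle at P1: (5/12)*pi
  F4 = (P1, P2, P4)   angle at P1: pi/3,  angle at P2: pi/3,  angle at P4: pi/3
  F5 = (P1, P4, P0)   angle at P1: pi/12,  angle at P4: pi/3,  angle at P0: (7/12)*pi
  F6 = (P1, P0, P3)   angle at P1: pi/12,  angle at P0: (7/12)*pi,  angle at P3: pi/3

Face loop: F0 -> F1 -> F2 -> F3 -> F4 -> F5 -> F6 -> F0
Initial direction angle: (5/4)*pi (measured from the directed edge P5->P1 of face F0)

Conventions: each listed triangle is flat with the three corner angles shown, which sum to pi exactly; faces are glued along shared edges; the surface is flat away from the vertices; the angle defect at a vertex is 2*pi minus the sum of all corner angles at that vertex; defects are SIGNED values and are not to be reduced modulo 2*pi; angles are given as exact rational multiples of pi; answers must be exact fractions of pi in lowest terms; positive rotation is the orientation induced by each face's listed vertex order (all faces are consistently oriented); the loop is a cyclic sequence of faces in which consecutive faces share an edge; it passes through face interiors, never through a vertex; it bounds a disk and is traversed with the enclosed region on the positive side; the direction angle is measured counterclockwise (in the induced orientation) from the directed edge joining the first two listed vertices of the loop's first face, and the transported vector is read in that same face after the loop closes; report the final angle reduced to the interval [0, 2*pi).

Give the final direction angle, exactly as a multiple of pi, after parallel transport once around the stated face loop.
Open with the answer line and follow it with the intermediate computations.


Answer: final direction angle = (13/12)*pi

enclosed vertex P1: corner angles sum to (4/3)*pi, defect = 2*pi - (4/3)*pi = (2/3)*pi
enclosed vertex P5: corner angles sum to (5/6)*pi, defect = 2*pi - (5/6)*pi = (7/6)*pi
by Gauss-Bonnet the loop rotates the vector by the enclosed defect sum (positive orientation, mod 2*pi)
final angle = (5/4)*pi + (11/6)*pi = (13/12)*pi (mod 2*pi)


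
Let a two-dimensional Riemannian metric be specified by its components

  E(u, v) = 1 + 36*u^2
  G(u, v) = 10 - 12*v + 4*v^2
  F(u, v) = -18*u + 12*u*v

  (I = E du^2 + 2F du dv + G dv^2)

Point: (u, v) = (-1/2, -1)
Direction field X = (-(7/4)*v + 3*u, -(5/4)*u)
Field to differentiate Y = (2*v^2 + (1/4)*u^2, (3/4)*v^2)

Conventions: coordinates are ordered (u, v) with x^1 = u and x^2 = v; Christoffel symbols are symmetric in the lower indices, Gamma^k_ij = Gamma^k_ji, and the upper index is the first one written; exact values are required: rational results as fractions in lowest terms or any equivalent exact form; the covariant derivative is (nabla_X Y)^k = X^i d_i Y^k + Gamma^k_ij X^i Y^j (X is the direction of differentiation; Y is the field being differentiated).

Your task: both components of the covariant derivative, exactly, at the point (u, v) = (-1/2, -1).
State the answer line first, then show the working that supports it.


Answer: (nabla_X Y)^u = -3257/1120, (nabla_X Y)^v = -339/224

E = 10, F = 15, G = 26 at the point
E_u = -36, E_v = 0, F_u = -30, F_v = -6, G_u = 0, G_v = -20
EG - F^2 = 35;  g^inv = (1/35) * [[26, -15], [-15, 10]]
first-kind symbols [ij,l] = (1/2)(d_i g_jl + d_j g_il - d_l g_ij): [uu,u] = E_u/2 = -18, [uu,v] = F_u - E_v/2 = -30, [uv,u] = E_v/2 = 0, [uv,v] = G_u/2 = 0, [vv,u] = F_v - G_u/2 = -6, [vv,v] = G_v/2 = -10
Gamma^u_ij = (G*[ij,u] - F*[ij,v])/(EG - F^2), Gamma^v_ij = (E*[ij,v] - F*[ij,u])/(EG - F^2)
Gamma_uuu = -18/35, Gamma_uuv = 0, Gamma_uvv = -6/35, Gamma_vuu = -6/7, Gamma_vuv = 0, Gamma_vvv = -2/7
X = (1/4, 5/8), Y = (33/16, 3/4) at the point


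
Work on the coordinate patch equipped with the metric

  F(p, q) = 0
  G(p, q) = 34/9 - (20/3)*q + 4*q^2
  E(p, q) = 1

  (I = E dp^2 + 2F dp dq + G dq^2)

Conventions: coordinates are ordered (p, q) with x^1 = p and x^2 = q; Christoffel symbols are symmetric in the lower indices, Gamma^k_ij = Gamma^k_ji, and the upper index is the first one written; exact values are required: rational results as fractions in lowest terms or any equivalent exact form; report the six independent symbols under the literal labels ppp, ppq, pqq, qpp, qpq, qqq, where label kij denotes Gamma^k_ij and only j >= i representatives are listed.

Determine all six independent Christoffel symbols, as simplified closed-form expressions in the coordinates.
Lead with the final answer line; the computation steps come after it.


Answer: Gamma_ppp = 0, Gamma_ppq = 0, Gamma_pqq = 0, Gamma_qpp = 0, Gamma_qpq = 0, Gamma_qqq = (18*q - 15)/(18*q^2 - 30*q + 17)

E = 1; F = 0; G = 34/9 - (20/3)*q + 4*q^2
Gamma^k_ij = (1/2) g^{kl} (d_i g_jl + d_j g_il - d_l g_ij), with g^inv = (1/(EG-F^2)) [[G, -F], [-F, E]]
first partials: E_p = 0, E_q = 0, F_p = 0, F_q = 0, G_p = 0, G_q = -20/3 + 8*q
D = EG - F^2 = 34/9 - (20/3)*q + 4*q^2
expanded: Gamma^p_pp = (G E_p - 2F F_p + F E_q)/(2D), Gamma^p_pq = (G E_q - F G_p)/(2D), Gamma^p_qq = (2G F_q - G G_p - F G_q)/(2D), Gamma^q_pp = (2E F_p - E E_q - F E_p)/(2D), Gamma^q_pq = (E G_p - F E_q)/(2D), Gamma^q_qq = (E G_q - 2F F_q + F G_p)/(2D); substitute and cancel common factors


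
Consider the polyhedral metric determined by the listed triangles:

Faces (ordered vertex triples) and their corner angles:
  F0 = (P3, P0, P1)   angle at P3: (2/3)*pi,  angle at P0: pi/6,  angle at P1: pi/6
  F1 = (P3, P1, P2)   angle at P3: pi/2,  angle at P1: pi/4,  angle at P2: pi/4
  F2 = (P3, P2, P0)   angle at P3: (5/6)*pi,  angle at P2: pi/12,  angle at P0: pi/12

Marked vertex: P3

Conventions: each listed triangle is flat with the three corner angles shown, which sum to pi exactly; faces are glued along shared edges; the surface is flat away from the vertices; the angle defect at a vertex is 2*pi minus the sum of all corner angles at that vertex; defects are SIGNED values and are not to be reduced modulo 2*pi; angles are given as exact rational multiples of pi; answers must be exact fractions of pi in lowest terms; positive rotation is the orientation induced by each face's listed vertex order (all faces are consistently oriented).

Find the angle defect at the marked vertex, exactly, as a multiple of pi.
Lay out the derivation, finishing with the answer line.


Sum of corner angles at P3: 2*pi
defect = 2*pi - 2*pi

Answer: defect(P3) = 0


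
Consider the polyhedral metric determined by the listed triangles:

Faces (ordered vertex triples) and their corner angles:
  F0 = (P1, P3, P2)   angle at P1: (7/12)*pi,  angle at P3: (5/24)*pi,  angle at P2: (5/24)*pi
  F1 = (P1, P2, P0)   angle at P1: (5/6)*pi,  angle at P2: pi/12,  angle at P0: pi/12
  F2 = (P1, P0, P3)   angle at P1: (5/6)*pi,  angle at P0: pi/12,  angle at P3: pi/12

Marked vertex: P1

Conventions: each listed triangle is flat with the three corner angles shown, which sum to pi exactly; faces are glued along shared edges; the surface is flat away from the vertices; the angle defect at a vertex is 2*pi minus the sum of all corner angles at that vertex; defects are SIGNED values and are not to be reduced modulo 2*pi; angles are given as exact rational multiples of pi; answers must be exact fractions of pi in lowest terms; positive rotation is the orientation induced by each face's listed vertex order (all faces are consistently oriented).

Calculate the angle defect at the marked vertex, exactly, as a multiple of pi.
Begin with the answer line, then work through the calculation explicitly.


Answer: defect(P1) = -pi/4

Sum of corner angles at P1: (9/4)*pi
defect = 2*pi - (9/4)*pi


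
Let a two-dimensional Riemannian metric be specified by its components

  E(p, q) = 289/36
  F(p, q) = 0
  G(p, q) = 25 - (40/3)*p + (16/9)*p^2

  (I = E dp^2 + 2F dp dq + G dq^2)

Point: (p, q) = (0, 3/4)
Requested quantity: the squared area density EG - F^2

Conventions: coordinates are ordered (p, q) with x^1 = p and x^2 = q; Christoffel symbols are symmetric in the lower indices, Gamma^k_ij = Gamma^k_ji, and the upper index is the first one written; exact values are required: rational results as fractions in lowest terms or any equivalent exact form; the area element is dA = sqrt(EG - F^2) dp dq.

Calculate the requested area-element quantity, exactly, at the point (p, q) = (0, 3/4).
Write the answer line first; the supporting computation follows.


Answer: EG - F^2 = 7225/36

E = 289/36, F = 0, G = 25; EG - F^2 = 7225/36


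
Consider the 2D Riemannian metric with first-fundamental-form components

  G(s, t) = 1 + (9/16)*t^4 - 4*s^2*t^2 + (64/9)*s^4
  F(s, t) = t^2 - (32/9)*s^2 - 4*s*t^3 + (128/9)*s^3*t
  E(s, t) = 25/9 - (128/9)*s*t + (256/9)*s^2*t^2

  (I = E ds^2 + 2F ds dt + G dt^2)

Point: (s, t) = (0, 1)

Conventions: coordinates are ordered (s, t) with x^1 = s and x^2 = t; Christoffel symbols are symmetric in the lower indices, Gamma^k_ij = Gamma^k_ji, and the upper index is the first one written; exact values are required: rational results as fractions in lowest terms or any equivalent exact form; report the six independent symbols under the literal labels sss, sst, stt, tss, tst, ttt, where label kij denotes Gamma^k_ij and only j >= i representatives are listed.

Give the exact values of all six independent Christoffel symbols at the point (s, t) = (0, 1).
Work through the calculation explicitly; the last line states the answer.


E = 25/9, F = 1, G = 25/16 at the point
E_s = -128/9, E_t = 0, F_s = -4, F_t = 2, G_s = 0, G_t = 9/4
EG - F^2 = 481/144;  g^inv = (144/481) * [[25/16, -1], [-1, 25/9]]
first-kind symbols [ij,l] = (1/2)(d_i g_jl + d_j g_il - d_l g_ij): [ss,s] = E_s/2 = -64/9, [ss,t] = F_s - E_t/2 = -4, [st,s] = E_t/2 = 0, [st,t] = G_s/2 = 0, [tt,s] = F_t - G_s/2 = 2, [tt,t] = G_t/2 = 9/8
Gamma^s_ij = (G*[ij,s] - F*[ij,t])/(EG - F^2), Gamma^t_ij = (E*[ij,t] - F*[ij,s])/(EG - F^2)

Answer: Gamma_sss = -1024/481, Gamma_sst = 0, Gamma_stt = 288/481, Gamma_tss = -576/481, Gamma_tst = 0, Gamma_ttt = 162/481


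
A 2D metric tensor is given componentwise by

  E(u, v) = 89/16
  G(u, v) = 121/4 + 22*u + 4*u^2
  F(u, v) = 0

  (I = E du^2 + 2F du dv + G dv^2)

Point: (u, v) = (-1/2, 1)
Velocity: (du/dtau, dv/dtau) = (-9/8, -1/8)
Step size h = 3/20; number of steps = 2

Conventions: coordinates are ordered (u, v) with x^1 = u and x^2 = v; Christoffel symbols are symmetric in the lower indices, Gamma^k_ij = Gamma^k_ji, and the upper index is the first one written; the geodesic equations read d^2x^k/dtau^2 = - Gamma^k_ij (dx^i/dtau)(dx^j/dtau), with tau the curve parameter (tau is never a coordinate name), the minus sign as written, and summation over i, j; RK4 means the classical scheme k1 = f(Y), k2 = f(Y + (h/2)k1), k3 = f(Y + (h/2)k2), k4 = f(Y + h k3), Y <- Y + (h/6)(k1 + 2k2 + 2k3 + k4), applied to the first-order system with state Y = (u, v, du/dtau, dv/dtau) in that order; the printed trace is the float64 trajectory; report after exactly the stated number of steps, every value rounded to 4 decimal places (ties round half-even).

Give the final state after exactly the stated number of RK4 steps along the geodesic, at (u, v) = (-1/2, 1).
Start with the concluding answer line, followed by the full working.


Answer: u = -0.8362, v = 0.9559, du/dtau = -1.1153, dv/dtau = -0.1728

f(Y) = (du/dtau, dv/dtau, -Gamma^u_ij Y'^i Y'^j, -Gamma^v_ij Y'^i Y'^j) with the Gammas evaluated at the stage position; h = 0.150000; intermediate values shown to 6 dp
step 0: u = -0.5000, v = 1.0000, du/dtau = -1.1250, dv/dtau = -0.1250
step 1:
  k1: at (u, v) = (-0.500000, 1.000000), (du/dtau, dv/dtau) = (-1.125000, -0.125000); Gamma_uuu = 0.000000, Gamma_uuv = 0.000000, Gamma_uvv = -1.617978, Gamma_vuu = 0.000000, Gamma_vuv = 0.444444, Gamma_vvv = 0.000000; k1 = (-1.125000, -0.125000, 0.025281, -0.125000)
  k2: at (u, v) = (-0.584375, 0.990625), (du/dtau, dv/dtau) = (-1.123104, -0.134375); Gamma_uuu = 0.000000, Gamma_uuv = 0.000000, Gamma_uvv = -1.557303, Gamma_vuu = 0.000000, Gamma_vuv = 0.461760, Gamma_vvv = 0.000000; k2 = (-1.123104, -0.134375, 0.028120, -0.139375)
  k3: at (u, v) = (-0.584233, 0.989922), (du/dtau, dv/dtau) = (-1.122891, -0.135453); Gamma_uuu = 0.000000, Gamma_uuv = 0.000000, Gamma_uvv = -1.557406, Gamma_vuu = 0.000000, Gamma_vuv = 0.461730, Gamma_vvv = 0.000000; k3 = (-1.122891, -0.135453, 0.028575, -0.140457)
  k4: at (u, v) = (-0.668434, 0.979682), (du/dtau, dv/dtau) = (-1.120714, -0.146069); Gamma_uuu = 0.000000, Gamma_uuv = 0.000000, Gamma_uvv = -1.496857, Gamma_vuu = 0.000000, Gamma_vuv = 0.480407, Gamma_vvv = 0.000000; k4 = (-1.120714, -0.146069, 0.031937, -0.157286)
  Y <- Y + (h/6)(k1 + 2k2 + 2k3 + k4): u = -0.6684, v = 0.9797, du/dtau = -1.1207, dv/dtau = -0.1460
step 2:
  k1: at (u, v) = (-0.668443, 0.979732), (du/dtau, dv/dtau) = (-1.120735, -0.146049); Gamma_uuu = 0.000000, Gamma_uuv = 0.000000, Gamma_uvv = -1.496850, Gamma_vuu = 0.000000, Gamma_vuv = 0.480410, Gamma_vvv = 0.000000; k1 = (-1.120735, -0.146049, 0.031928, -0.157269)
  k2: at (u, v) = (-0.752498, 0.968778), (du/dtau, dv/dtau) = (-1.118340, -0.157844); Gamma_uuu = 0.000000, Gamma_uuv = 0.000000, Gamma_uvv = -1.436406, Gamma_vuu = 0.000000, Gamma_vuv = 0.500625, Gamma_vvv = 0.000000; k2 = (-1.118340, -0.157844, 0.035788, -0.176744)
  k3: at (u, v) = (-0.752318, 0.967894), (du/dtau, dv/dtau) = (-1.118051, -0.159305); Gamma_uuu = 0.000000, Gamma_uuv = 0.000000, Gamma_uvv = -1.436535, Gamma_vuu = 0.000000, Gamma_vuv = 0.500580, Gamma_vvv = 0.000000; k3 = (-1.118051, -0.159305, 0.036456, -0.178317)
  k4: at (u, v) = (-0.836150, 0.955836), (du/dtau, dv/dtau) = (-1.115266, -0.172796); Gamma_uuu = 0.000000, Gamma_uuv = 0.000000, Gamma_uvv = -1.376252, Gamma_vuu = 0.000000, Gamma_vuv = 0.522507, Gamma_vvv = 0.000000; k4 = (-1.115266, -0.172796, 0.041093, -0.201389)
  Y <- Y + (h/6)(k1 + 2k2 + 2k3 + k4): u = -0.8362, v = 0.9559, du/dtau = -1.1153, dv/dtau = -0.1728


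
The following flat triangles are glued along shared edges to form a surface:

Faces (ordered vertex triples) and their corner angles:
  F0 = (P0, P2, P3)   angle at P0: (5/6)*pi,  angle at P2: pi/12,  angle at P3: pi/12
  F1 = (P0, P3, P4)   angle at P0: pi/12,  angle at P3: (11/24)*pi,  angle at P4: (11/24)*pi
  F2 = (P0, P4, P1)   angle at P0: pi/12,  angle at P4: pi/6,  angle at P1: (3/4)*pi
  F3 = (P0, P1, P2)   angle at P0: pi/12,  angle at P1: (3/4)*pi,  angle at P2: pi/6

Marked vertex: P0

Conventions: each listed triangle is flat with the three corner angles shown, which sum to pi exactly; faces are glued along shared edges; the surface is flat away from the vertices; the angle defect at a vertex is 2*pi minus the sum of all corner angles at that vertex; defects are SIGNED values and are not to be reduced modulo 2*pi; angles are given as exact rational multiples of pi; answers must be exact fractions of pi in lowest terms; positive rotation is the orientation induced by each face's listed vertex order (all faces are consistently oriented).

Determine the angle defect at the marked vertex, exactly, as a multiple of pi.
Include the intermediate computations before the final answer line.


Sum of corner angles at P0: (13/12)*pi
defect = 2*pi - (13/12)*pi

Answer: defect(P0) = (11/12)*pi


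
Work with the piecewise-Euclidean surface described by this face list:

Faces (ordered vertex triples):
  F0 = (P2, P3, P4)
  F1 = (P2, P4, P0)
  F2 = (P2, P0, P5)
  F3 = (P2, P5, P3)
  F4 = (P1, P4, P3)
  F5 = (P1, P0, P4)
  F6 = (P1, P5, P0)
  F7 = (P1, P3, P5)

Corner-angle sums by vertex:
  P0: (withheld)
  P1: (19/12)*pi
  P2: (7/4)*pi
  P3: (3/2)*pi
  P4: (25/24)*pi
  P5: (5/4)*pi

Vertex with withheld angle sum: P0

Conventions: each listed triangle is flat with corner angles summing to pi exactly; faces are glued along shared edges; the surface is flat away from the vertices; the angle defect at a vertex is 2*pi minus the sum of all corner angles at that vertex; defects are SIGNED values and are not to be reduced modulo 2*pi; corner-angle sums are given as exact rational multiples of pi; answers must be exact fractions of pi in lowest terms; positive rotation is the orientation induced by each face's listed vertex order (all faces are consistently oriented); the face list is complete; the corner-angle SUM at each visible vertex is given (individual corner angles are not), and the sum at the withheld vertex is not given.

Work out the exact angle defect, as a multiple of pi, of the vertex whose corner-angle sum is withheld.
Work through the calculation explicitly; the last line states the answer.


V = 6, E = 12, F = 8; chi = V - E + F = 2
Gauss-Bonnet: total defect = 2*pi*chi = 4*pi; visible defects sum to (23/8)*pi

Answer: defect(P0) = (9/8)*pi


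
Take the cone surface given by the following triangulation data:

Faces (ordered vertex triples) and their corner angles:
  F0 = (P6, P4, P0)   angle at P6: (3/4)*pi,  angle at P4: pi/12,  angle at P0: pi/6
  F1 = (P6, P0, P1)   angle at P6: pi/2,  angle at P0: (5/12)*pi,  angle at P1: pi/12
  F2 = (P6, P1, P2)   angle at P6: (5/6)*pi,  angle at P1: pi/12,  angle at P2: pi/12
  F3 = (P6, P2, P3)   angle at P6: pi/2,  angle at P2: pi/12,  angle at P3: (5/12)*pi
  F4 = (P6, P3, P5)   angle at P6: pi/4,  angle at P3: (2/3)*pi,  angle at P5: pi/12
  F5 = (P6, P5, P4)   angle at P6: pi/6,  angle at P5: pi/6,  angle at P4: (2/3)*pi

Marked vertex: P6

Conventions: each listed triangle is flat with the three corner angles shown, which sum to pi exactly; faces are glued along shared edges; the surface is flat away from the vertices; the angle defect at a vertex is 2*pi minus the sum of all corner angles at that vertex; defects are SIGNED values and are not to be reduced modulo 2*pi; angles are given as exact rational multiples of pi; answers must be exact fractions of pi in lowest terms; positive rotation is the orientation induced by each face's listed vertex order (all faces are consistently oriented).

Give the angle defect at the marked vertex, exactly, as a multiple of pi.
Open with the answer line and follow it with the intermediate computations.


Answer: defect(P6) = -pi

Sum of corner angles at P6: 3*pi
defect = 2*pi - 3*pi


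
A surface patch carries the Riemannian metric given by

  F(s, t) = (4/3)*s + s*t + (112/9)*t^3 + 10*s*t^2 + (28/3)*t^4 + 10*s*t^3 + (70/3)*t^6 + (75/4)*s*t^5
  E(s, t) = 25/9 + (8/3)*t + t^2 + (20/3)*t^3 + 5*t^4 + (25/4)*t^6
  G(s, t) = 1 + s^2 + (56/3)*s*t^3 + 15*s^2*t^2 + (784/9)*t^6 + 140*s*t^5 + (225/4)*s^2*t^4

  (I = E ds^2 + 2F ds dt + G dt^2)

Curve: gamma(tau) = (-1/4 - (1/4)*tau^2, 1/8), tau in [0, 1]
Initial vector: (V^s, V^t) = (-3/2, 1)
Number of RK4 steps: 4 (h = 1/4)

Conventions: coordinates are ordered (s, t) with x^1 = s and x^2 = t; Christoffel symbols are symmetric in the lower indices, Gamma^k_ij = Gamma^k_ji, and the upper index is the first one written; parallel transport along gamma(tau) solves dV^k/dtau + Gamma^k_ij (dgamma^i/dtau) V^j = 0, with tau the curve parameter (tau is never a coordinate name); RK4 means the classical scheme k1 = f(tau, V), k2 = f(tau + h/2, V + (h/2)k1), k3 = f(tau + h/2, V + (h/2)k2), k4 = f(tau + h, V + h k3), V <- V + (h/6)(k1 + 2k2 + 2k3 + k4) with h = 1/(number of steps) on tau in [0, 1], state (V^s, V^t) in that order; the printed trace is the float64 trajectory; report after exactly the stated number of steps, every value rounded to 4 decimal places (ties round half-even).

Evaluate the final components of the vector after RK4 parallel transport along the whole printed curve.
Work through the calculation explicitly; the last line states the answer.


gamma'(tau) = (-(1/2)*tau, 0); f(tau, V)^k = -Gamma^k_ij(gamma(tau)) gamma'^i(tau) V^j; h = 1/4; intermediate values shown to 6 dp
curve data and Christoffel symbols at the stage parameters:
  tau = 0.000000: gamma = (-0.250000, 0.125000), gamma' = (0.000000, 0.000000); Gamma_sss = 0.000000, Gamma_sst = 0.509382, Gamma_stt = -0.014248, Gamma_tss = 0.000000, Gamma_tst = -0.090884, Gamma_ttt = 0.002542
  tau = 0.125000: gamma = (-0.253906, 0.125000), gamma' = (-0.062500, 0.000000); Gamma_sss = 0.000000, Gamma_sst = 0.509017, Gamma_stt = -0.017575, Gamma_tss = 0.000000, Gamma_tst = -0.092337, Gamma_ttt = 0.003188
  tau = 0.250000: gamma = (-0.265625, 0.125000), gamma' = (-0.125000, 0.000000); Gamma_sss = 0.000000, Gamma_sst = 0.507891, Gamma_stt = -0.027526, Gamma_tss = 0.000000, Gamma_tst = -0.096677, Gamma_ttt = 0.005240
  tau = 0.375000: gamma = (-0.285156, 0.125000), gamma' = (-0.187500, 0.000000); Gamma_sss = 0.000000, Gamma_sst = 0.505906, Gamma_stt = -0.044001, Gamma_tss = 0.000000, Gamma_tst = -0.103844, Gamma_ttt = 0.009032
  tau = 0.500000: gamma = (-0.312500, 0.125000), gamma' = (-0.250000, 0.000000); Gamma_sss = 0.000000, Gamma_sst = 0.502905, Gamma_stt = -0.066819, Gamma_tss = 0.000000, Gamma_tst = -0.113727, Gamma_ttt = 0.015111
  tau = 0.625000: gamma = (-0.347656, 0.125000), gamma' = (-0.312500, 0.000000); Gamma_sss = 0.000000, Gamma_sst = 0.498680, Gamma_stt = -0.095682, Gamma_tss = 0.000000, Gamma_tst = -0.126157, Gamma_ttt = 0.024206
  tau = 0.750000: gamma = (-0.390625, 0.125000), gamma' = (-0.375000, 0.000000); Gamma_sss = 0.000000, Gamma_sst = 0.492989, Gamma_stt = -0.130142, Gamma_tss = 0.000000, Gamma_tst = -0.140891, Gamma_ttt = 0.037193
  tau = 0.875000: gamma = (-0.441406, 0.125000), gamma' = (-0.437500, 0.000000); Gamma_sss = 0.000000, Gamma_sst = 0.485569, Gamma_stt = -0.169567, Gamma_tss = 0.000000, Gamma_tst = -0.157597, Gamma_ttt = 0.055035
  tau = 1.000000: gamma = (-0.500000, 0.125000), gamma' = (-0.500000, 0.000000); Gamma_sss = 0.000000, Gamma_sst = 0.476169, Gamma_stt = -0.213111, Gamma_tss = 0.000000, Gamma_tst = -0.175849, Gamma_ttt = 0.078702
step 0: V^s = -1.5000, V^t = 1.0000
step 1: k1 = (0.000000, 0.000000), k2 = (0.031814, -0.005771), k3 = (0.031791, -0.005767), k4 = (0.063395, -0.012067); V <- V + (h/6)(k1 + 2k2 + 2k3 + k4): V^s = -1.4921, V^t = 0.9985
step 2: k1 = (0.063393, -0.012067), k2 = (0.094575, -0.019413), k3 = (0.094488, -0.019395), k4 = (0.124932, -0.028252); V <- V + (h/6)(k1 + 2k2 + 2k3 + k4): V^s = -1.4685, V^t = 0.9936
step 3: k1 = (0.124924, -0.028250), k2 = (0.154293, -0.039034), k3 = (0.154083, -0.038980), k4 = (0.181890, -0.051982); V <- V + (h/6)(k1 + 2k2 + 2k3 + k4): V^s = -1.4300, V^t = 0.9838
step 4: k1 = (0.181872, -0.051977), k2 = (0.207610, -0.067382), k3 = (0.207201, -0.067250), k4 = (0.230220, -0.085020); V <- V + (h/6)(k1 + 2k2 + 2k3 + k4): V^s = -1.3782, V^t = 0.9669

Answer: V^s = -1.3782, V^t = 0.9669


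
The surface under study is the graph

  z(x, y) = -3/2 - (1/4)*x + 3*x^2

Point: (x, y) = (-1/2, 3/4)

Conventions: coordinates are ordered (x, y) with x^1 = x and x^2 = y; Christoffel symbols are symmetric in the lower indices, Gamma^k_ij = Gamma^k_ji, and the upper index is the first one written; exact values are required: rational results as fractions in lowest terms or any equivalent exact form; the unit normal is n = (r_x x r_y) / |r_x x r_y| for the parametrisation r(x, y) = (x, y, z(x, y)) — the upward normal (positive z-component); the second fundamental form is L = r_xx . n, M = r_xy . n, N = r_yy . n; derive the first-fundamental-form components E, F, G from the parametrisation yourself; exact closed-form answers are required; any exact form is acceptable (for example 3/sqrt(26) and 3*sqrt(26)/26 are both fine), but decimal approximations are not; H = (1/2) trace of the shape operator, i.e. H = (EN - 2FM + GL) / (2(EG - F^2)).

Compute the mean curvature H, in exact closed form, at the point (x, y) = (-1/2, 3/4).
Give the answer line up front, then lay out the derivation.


Answer: H = 192*sqrt(185)/34225

z_x = -13/4, z_y = 0, z_xx = 6, z_xy = 0, z_yy = 0
E = 185/16, F = 0, G = 1; answer radicand W^2 = 185/16
unnormalised second-form numerators: l = 6, m = 0, n = 0; L = l/sqrt(185/16), and similarly M = m/sqrt(W^2), N = n/sqrt(W^2)
H = (E*n - 2*F*m + G*l) / (2*(EG - F^2)*sqrt(W^2)); E*n - 2*F*m + G*l = 6, EG - F^2 = 185/16, so H = (48/185)/sqrt(185/16)


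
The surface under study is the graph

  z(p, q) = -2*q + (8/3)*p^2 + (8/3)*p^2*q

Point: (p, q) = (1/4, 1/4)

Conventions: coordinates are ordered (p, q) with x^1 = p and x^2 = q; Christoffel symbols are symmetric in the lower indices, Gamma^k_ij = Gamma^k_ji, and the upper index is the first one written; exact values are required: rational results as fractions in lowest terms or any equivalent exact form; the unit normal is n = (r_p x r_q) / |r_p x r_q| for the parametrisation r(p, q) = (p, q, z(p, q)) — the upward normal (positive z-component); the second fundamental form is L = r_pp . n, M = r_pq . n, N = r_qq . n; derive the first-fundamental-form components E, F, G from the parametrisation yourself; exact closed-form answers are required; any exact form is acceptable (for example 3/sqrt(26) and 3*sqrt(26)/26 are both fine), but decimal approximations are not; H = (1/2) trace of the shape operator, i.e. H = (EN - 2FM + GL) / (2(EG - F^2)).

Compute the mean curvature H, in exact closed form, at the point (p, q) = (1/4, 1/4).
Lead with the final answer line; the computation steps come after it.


Answer: H = 4020*sqrt(257)/66049

z_p = 5/3, z_q = -11/6, z_pp = 20/3, z_pq = 4/3, z_qq = 0
E = 34/9, F = -55/18, G = 157/36; answer radicand W^2 = 257/36
unnormalised second-form numerators: l = 20/3, m = 4/3, n = 0; L = l/sqrt(257/36), and similarly M = m/sqrt(W^2), N = n/sqrt(W^2)
H = (E*n - 2*F*m + G*l) / (2*(EG - F^2)*sqrt(W^2)); E*n - 2*F*m + G*l = 335/9, EG - F^2 = 257/36, so H = (670/257)/sqrt(257/36)


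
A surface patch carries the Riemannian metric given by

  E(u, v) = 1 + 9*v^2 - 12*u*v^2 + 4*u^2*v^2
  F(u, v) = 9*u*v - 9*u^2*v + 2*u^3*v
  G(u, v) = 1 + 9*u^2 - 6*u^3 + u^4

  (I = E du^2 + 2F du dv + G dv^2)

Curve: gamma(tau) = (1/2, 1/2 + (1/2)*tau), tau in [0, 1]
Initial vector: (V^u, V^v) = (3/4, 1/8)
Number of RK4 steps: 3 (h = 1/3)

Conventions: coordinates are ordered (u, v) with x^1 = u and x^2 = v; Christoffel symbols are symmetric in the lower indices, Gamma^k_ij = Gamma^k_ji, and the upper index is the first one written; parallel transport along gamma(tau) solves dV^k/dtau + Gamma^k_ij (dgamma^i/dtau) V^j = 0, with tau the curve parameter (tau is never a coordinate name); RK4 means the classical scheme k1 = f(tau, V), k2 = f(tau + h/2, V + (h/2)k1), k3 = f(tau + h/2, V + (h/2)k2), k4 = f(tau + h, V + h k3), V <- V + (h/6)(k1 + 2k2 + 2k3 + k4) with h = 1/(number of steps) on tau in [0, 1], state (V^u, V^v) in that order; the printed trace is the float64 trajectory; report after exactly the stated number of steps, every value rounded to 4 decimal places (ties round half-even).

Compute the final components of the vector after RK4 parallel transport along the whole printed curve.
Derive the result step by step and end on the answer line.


gamma'(tau) = (0, 1/2); f(tau, V)^k = -Gamma^k_ij(gamma(tau)) gamma'^i(tau) V^j; h = 1/3; intermediate values shown to 6 dp
curve data and Christoffel symbols at the stage parameters:
  tau = 0.000000: gamma = (0.500000, 0.500000), gamma' = (0.000000, 0.500000); Gamma_uuu = -0.280702, Gamma_uuv = 0.561404, Gamma_uvv = 0.000000, Gamma_vuu = -0.350877, Gamma_vuv = 0.701754, Gamma_vvv = 0.000000
  tau = 0.166667: gamma = (0.500000, 0.583333), gamma' = (0.000000, 0.500000); Gamma_uuu = -0.346903, Gamma_uuv = 0.594690, Gamma_uvv = 0.000000, Gamma_vuu = -0.371681, Gamma_vuv = 0.637168, Gamma_vvv = 0.000000
  tau = 0.333333: gamma = (0.500000, 0.666667), gamma' = (0.000000, 0.500000); Gamma_uuu = -0.409600, Gamma_uuv = 0.614400, Gamma_uvv = 0.000000, Gamma_vuu = -0.384000, Gamma_vuv = 0.576000, Gamma_vvv = 0.000000
  tau = 0.500000: gamma = (0.500000, 0.750000), gamma' = (0.000000, 0.500000); Gamma_uuu = -0.467532, Gamma_uuv = 0.623377, Gamma_uvv = 0.000000, Gamma_vuu = -0.389610, Gamma_vuv = 0.519481, Gamma_vvv = 0.000000
  tau = 0.666667: gamma = (0.500000, 0.833333), gamma' = (0.000000, 0.500000); Gamma_uuu = -0.520156, Gamma_uuv = 0.624187, Gamma_uvv = 0.000000, Gamma_vuu = -0.390117, Gamma_vuv = 0.468140, Gamma_vvv = 0.000000
  tau = 0.833333: gamma = (0.500000, 0.916667), gamma' = (0.000000, 0.500000); Gamma_uuu = -0.567409, Gamma_uuv = 0.618992, Gamma_uvv = 0.000000, Gamma_vuu = -0.386870, Gamma_vuv = 0.422040, Gamma_vvv = 0.000000
  tau = 1.000000: gamma = (0.500000, 1.000000), gamma' = (0.000000, 0.500000); Gamma_uuu = -0.609524, Gamma_uuv = 0.609524, Gamma_uvv = 0.000000, Gamma_vuu = -0.380952, Gamma_vuv = 0.380952, Gamma_vvv = 0.000000
step 0: V^u = 0.7500, V^v = 0.1250
step 1: k1 = (-0.210526, -0.263158), k2 = (-0.212576, -0.227760), k3 = (-0.212474, -0.227651), k4 = (-0.208643, -0.195602); V <- V + (h/6)(k1 + 2k2 + 2k3 + k4): V^u = 0.6795, V^v = 0.0489
step 2: k1 = (-0.208738, -0.195692), k2 = (-0.200944, -0.167453), k3 = (-0.201349, -0.167791), k4 = (-0.191116, -0.143337); V <- V + (h/6)(k1 + 2k2 + 2k3 + k4): V^u = 0.6126, V^v = -0.0072
step 3: k1 = (-0.191180, -0.143385), k2 = (-0.179727, -0.122541), k3 = (-0.180318, -0.122944), k4 = (-0.168371, -0.105232); V <- V + (h/6)(k1 + 2k2 + 2k3 + k4): V^u = 0.5526, V^v = -0.0483

Answer: V^u = 0.5526, V^v = -0.0483


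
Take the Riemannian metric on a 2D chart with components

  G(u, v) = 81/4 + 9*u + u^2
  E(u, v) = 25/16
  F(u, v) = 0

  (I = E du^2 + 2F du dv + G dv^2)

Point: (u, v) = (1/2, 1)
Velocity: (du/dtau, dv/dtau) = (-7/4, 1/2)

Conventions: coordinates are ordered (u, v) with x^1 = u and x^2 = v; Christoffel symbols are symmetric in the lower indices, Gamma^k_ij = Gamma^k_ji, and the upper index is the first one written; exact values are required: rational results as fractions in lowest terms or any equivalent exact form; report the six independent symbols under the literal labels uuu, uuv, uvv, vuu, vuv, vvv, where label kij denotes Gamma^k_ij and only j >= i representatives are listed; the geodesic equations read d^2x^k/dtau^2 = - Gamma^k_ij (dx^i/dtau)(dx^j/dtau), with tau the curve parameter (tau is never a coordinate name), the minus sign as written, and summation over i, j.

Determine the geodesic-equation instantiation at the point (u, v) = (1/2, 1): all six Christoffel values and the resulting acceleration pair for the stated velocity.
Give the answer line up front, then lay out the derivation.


Answer: Gamma_uuu = 0, Gamma_uuv = 0, Gamma_uvv = -16/5, Gamma_vuu = 0, Gamma_vuv = 1/5, Gamma_vvv = 0; accelerations (d^2u/dtau^2, d^2v/dtau^2) = (4/5, 7/20)

E = 25/16, F = 0, G = 25 at the point
E_u = 0, E_v = 0, F_u = 0, F_v = 0, G_u = 10, G_v = 0
EG - F^2 = 625/16;  g^inv = (16/625) * [[25, 0], [0, 25/16]]
first-kind symbols [ij,l] = (1/2)(d_i g_jl + d_j g_il - d_l g_ij): [uu,u] = E_u/2 = 0, [uu,v] = F_u - E_v/2 = 0, [uv,u] = E_v/2 = 0, [uv,v] = G_u/2 = 5, [vv,u] = F_v - G_u/2 = -5, [vv,v] = G_v/2 = 0
Gamma^u_ij = (G*[ij,u] - F*[ij,v])/(EG - F^2), Gamma^v_ij = (E*[ij,v] - F*[ij,u])/(EG - F^2)
Gamma_uuu = 0, Gamma_uuv = 0, Gamma_uvv = -16/5, Gamma_vuu = 0, Gamma_vuv = 1/5, Gamma_vvv = 0
d^2u/dtau^2 = -(Gamma_uuu*(-7/4)^2 + 2*Gamma_uuv*(-7/4)*(1/2) + Gamma_uvv*(1/2)^2) = 4/5
d^2v/dtau^2 = -(Gamma_vuu*(-7/4)^2 + 2*Gamma_vuv*(-7/4)*(1/2) + Gamma_vvv*(1/2)^2) = 7/20


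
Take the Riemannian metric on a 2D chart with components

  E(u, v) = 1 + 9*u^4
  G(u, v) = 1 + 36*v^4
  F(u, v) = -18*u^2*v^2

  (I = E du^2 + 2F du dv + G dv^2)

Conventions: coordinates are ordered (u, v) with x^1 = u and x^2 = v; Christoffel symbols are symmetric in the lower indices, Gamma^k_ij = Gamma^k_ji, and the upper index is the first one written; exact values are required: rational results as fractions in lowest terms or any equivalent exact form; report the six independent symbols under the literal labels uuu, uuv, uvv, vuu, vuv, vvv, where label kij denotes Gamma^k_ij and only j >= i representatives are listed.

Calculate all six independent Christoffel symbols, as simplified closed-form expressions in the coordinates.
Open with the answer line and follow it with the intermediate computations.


Answer: Gamma_uuu = 18*u^3/(9*u^4 + 36*v^4 + 1), Gamma_uuv = 0, Gamma_uvv = -36*u^2*v/(9*u^4 + 36*v^4 + 1), Gamma_vuu = -36*u*v^2/(9*u^4 + 36*v^4 + 1), Gamma_vuv = 0, Gamma_vvv = 72*v^3/(9*u^4 + 36*v^4 + 1)

E = 1 + 9*u^4; F = -18*u^2*v^2; G = 1 + 36*v^4
Gamma^k_ij = (1/2) g^{kl} (d_i g_jl + d_j g_il - d_l g_ij), with g^inv = (1/(EG-F^2)) [[G, -F], [-F, E]]
first partials: E_u = 36*u^3, E_v = 0, F_u = -36*u*v^2, F_v = -36*u^2*v, G_u = 0, G_v = 144*v^3
D = EG - F^2 = 1 + 36*v^4 + 9*u^4
expanded: Gamma^u_uu = (G E_u - 2F F_u + F E_v)/(2D), Gamma^u_uv = (G E_v - F G_u)/(2D), Gamma^u_vv = (2G F_v - G G_u - F G_v)/(2D), Gamma^v_uu = (2E F_u - E E_v - F E_u)/(2D), Gamma^v_uv = (E G_u - F E_v)/(2D), Gamma^v_vv = (E G_v - 2F F_v + F G_u)/(2D); substitute and cancel common factors


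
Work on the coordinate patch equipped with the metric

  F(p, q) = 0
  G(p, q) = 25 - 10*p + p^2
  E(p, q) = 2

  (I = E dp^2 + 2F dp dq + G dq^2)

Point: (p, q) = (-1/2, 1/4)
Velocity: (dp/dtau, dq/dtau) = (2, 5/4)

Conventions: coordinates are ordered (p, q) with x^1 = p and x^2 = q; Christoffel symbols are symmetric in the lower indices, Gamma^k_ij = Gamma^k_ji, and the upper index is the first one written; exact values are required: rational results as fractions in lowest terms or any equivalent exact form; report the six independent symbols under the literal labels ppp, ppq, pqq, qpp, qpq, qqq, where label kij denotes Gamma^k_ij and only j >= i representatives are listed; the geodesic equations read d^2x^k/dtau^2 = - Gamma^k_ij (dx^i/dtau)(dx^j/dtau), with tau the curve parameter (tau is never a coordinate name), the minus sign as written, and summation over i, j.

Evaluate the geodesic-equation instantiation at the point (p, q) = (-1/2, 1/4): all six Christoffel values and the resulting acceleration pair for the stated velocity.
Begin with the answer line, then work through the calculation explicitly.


Answer: Gamma_ppp = 0, Gamma_ppq = 0, Gamma_pqq = 11/4, Gamma_qpp = 0, Gamma_qpq = -2/11, Gamma_qqq = 0; accelerations (d^2p/dtau^2, d^2q/dtau^2) = (-275/64, 10/11)

E = 2, F = 0, G = 121/4 at the point
E_p = 0, E_q = 0, F_p = 0, F_q = 0, G_p = -11, G_q = 0
EG - F^2 = 121/2;  g^inv = (2/121) * [[121/4, 0], [0, 2]]
first-kind symbols [ij,l] = (1/2)(d_i g_jl + d_j g_il - d_l g_ij): [pp,p] = E_p/2 = 0, [pp,q] = F_p - E_q/2 = 0, [pq,p] = E_q/2 = 0, [pq,q] = G_p/2 = -11/2, [qq,p] = F_q - G_p/2 = 11/2, [qq,q] = G_q/2 = 0
Gamma^p_ij = (G*[ij,p] - F*[ij,q])/(EG - F^2), Gamma^q_ij = (E*[ij,q] - F*[ij,p])/(EG - F^2)
Gamma_ppp = 0, Gamma_ppq = 0, Gamma_pqq = 11/4, Gamma_qpp = 0, Gamma_qpq = -2/11, Gamma_qqq = 0
d^2p/dtau^2 = -(Gamma_ppp*(2)^2 + 2*Gamma_ppq*(2)*(5/4) + Gamma_pqq*(5/4)^2) = -275/64
d^2q/dtau^2 = -(Gamma_qpp*(2)^2 + 2*Gamma_qpq*(2)*(5/4) + Gamma_qqq*(5/4)^2) = 10/11
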